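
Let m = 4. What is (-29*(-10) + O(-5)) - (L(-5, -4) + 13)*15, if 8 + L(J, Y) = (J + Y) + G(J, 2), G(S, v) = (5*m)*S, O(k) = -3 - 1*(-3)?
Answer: 1850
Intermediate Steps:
O(k) = 0 (O(k) = -3 + 3 = 0)
G(S, v) = 20*S (G(S, v) = (5*4)*S = 20*S)
L(J, Y) = -8 + Y + 21*J (L(J, Y) = -8 + ((J + Y) + 20*J) = -8 + (Y + 21*J) = -8 + Y + 21*J)
(-29*(-10) + O(-5)) - (L(-5, -4) + 13)*15 = (-29*(-10) + 0) - ((-8 - 4 + 21*(-5)) + 13)*15 = (290 + 0) - ((-8 - 4 - 105) + 13)*15 = 290 - (-117 + 13)*15 = 290 - (-104)*15 = 290 - 1*(-1560) = 290 + 1560 = 1850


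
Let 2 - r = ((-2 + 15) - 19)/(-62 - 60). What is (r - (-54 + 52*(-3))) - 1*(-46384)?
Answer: 2842353/61 ≈ 46596.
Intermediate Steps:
r = 119/61 (r = 2 - ((-2 + 15) - 19)/(-62 - 60) = 2 - (13 - 19)/(-122) = 2 - (-6)*(-1)/122 = 2 - 1*3/61 = 2 - 3/61 = 119/61 ≈ 1.9508)
(r - (-54 + 52*(-3))) - 1*(-46384) = (119/61 - (-54 + 52*(-3))) - 1*(-46384) = (119/61 - (-54 - 156)) + 46384 = (119/61 - 1*(-210)) + 46384 = (119/61 + 210) + 46384 = 12929/61 + 46384 = 2842353/61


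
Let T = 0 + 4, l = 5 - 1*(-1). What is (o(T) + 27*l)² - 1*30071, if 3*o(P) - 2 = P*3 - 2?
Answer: -2515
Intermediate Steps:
l = 6 (l = 5 + 1 = 6)
T = 4
o(P) = P (o(P) = ⅔ + (P*3 - 2)/3 = ⅔ + (3*P - 2)/3 = ⅔ + (-2 + 3*P)/3 = ⅔ + (-⅔ + P) = P)
(o(T) + 27*l)² - 1*30071 = (4 + 27*6)² - 1*30071 = (4 + 162)² - 30071 = 166² - 30071 = 27556 - 30071 = -2515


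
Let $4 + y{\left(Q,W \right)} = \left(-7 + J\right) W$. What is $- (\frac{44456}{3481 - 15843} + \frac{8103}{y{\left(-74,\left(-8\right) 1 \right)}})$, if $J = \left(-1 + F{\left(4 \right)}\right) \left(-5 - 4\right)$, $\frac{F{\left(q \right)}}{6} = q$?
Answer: $- \frac{247331}{215452} \approx -1.148$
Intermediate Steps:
$F{\left(q \right)} = 6 q$
$J = -207$ ($J = \left(-1 + 6 \cdot 4\right) \left(-5 - 4\right) = \left(-1 + 24\right) \left(-9\right) = 23 \left(-9\right) = -207$)
$y{\left(Q,W \right)} = -4 - 214 W$ ($y{\left(Q,W \right)} = -4 + \left(-7 - 207\right) W = -4 - 214 W$)
$- (\frac{44456}{3481 - 15843} + \frac{8103}{y{\left(-74,\left(-8\right) 1 \right)}}) = - (\frac{44456}{3481 - 15843} + \frac{8103}{-4 - 214 \left(\left(-8\right) 1\right)}) = - (\frac{44456}{-12362} + \frac{8103}{-4 - -1712}) = - (44456 \left(- \frac{1}{12362}\right) + \frac{8103}{-4 + 1712}) = - (- \frac{22228}{6181} + \frac{8103}{1708}) = \left(-1\right) \frac{247331}{215452} = - \frac{247331}{215452}$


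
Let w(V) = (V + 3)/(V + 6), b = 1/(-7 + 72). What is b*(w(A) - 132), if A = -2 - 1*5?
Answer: -128/65 ≈ -1.9692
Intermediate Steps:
A = -7 (A = -2 - 5 = -7)
b = 1/65 ≈ 0.015385
w(V) = (3 + V)/(6 + V)
b*(w(A) - 132) = ((3 - 7)/(6 - 7) - 132)/65 = (-4/(-1) - 132)/65 = (-1*(-4) - 132)/65 = (4 - 132)/65 = (1/65)*(-128) = -128/65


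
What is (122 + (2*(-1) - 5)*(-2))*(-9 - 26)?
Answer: -4760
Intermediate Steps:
(122 + (2*(-1) - 5)*(-2))*(-9 - 26) = (122 + (-2 - 5)*(-2))*(-35) = (122 - 7*(-2))*(-35) = (122 + 14)*(-35) = 136*(-35) = -4760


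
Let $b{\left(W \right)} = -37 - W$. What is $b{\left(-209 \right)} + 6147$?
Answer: $6319$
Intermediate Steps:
$b{\left(-209 \right)} + 6147 = \left(-37 - -209\right) + 6147 = \left(-37 + 209\right) + 6147 = 172 + 6147 = 6319$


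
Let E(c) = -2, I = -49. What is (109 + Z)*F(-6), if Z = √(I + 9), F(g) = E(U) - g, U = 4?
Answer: 436 + 8*I*√10 ≈ 436.0 + 25.298*I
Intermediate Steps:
F(g) = -2 - g
Z = 2*I*√10 (Z = √(-49 + 9) = √(-40) = 2*I*√10 ≈ 6.3246*I)
(109 + Z)*F(-6) = (109 + 2*I*√10)*(-2 - 1*(-6)) = (109 + 2*I*√10)*(-2 + 6) = (109 + 2*I*√10)*4 = 436 + 8*I*√10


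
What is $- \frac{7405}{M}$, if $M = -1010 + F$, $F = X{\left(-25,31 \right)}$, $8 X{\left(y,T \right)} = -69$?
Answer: $\frac{59240}{8149} \approx 7.2696$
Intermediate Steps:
$X{\left(y,T \right)} = - \frac{69}{8}$ ($X{\left(y,T \right)} = \frac{1}{8} \left(-69\right) = - \frac{69}{8}$)
$F = - \frac{69}{8} \approx -8.625$
$M = - \frac{8149}{8}$ ($M = -1010 - \frac{69}{8} = - \frac{8149}{8} \approx -1018.6$)
$- \frac{7405}{M} = - \frac{7405}{- \frac{8149}{8}} = \left(-7405\right) \left(- \frac{8}{8149}\right) = \frac{59240}{8149}$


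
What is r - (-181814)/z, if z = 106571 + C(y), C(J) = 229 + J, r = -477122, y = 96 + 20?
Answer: -25505896969/53458 ≈ -4.7712e+5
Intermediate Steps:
y = 116
z = 106916 (z = 106571 + (229 + 116) = 106571 + 345 = 106916)
r - (-181814)/z = -477122 - (-181814)/106916 = -477122 - 1*(-90907/53458) = -477122 + 90907/53458 = -25505896969/53458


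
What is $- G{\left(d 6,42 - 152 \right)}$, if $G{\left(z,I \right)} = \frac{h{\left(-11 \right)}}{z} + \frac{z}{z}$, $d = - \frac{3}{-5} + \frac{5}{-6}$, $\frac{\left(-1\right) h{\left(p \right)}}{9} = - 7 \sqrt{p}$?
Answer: $-1 + 45 i \sqrt{11} \approx -1.0 + 149.25 i$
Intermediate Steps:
$h{\left(p \right)} = 63 \sqrt{p}$ ($h{\left(p \right)} = - 9 \left(- 7 \sqrt{p}\right) = 63 \sqrt{p}$)
$d = - \frac{7}{30}$ ($d = \left(-3\right) \left(- \frac{1}{5}\right) + 5 \left(- \frac{1}{6}\right) = \frac{3}{5} - \frac{5}{6} = - \frac{7}{30} \approx -0.23333$)
$G{\left(z,I \right)} = 1 + \frac{63 i \sqrt{11}}{z}$ ($G{\left(z,I \right)} = \frac{63 \sqrt{-11}}{z} + \frac{z}{z} = \frac{63 i \sqrt{11}}{z} + 1 = 1 + \frac{63 i \sqrt{11}}{z}$)
$- G{\left(d 6,42 - 152 \right)} = - \frac{\left(- \frac{7}{30}\right) 6 + 63 i \sqrt{11}}{\left(- \frac{7}{30}\right) 6} = - \frac{- \frac{7}{5} + 63 i \sqrt{11}}{- \frac{7}{5}} = - \frac{\left(-5\right) \left(- \frac{7}{5} + 63 i \sqrt{11}\right)}{7} = - (1 - 45 i \sqrt{11}) = -1 + 45 i \sqrt{11}$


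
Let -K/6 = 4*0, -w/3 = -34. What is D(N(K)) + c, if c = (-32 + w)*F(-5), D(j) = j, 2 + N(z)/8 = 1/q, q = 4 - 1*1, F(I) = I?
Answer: -1090/3 ≈ -363.33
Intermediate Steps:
w = 102 (w = -3*(-34) = 102)
q = 3 (q = 4 - 1 = 3)
K = 0 (K = -24*0 = -6*0 = 0)
N(z) = -40/3 (N(z) = -16 + 8/3 = -40/3)
c = -350 (c = (-32 + 102)*(-5) = 70*(-5) = -350)
D(N(K)) + c = -40/3 - 350 = -1090/3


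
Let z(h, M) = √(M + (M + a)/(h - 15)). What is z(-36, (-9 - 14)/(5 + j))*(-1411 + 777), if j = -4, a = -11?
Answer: -634*I*√201/3 ≈ -2996.2*I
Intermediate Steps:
z(h, M) = √(M + (-11 + M)/(-15 + h)) (z(h, M) = √(M + (M - 11)/(h - 15)) = √(M + (-11 + M)/(-15 + h)))
z(-36, (-9 - 14)/(5 + j))*(-1411 + 777) = √((-11 + (-9 - 14)/(5 - 4) + ((-9 - 14)/(5 - 4))*(-15 - 36))/(-15 - 36))*(-1411 + 777) = √((-11 - 23/1 - 23/1*(-51))/(-51))*(-634) = √(-(-11 - 23*1 - 23*1*(-51))/51)*(-634) = √(-(-11 - 23 - 23*(-51))/51)*(-634) = √(-(-11 - 23 + 1173)/51)*(-634) = √(-1/51*1139)*(-634) = √(-67/3)*(-634) = (I*√201/3)*(-634) = -634*I*√201/3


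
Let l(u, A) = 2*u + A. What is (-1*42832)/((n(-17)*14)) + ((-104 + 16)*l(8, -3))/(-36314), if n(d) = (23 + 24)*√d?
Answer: 572/18157 + 21416*I*√17/5593 ≈ 0.031503 + 15.788*I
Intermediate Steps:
n(d) = 47*√d
l(u, A) = A + 2*u
(-1*42832)/((n(-17)*14)) + ((-104 + 16)*l(8, -3))/(-36314) = (-1*42832)/(((47*√(-17))*14)) + ((-104 + 16)*(-3 + 2*8))/(-36314) = -42832*(-I*√17/11186) - 88*(-3 + 16)*(-1/36314) = -42832*(-I*√17/11186) - 88*13*(-1/36314) = -42832*(-I*√17/11186) - 1144*(-1/36314) = -(-21416)*I*√17/5593 + 572/18157 = 21416*I*√17/5593 + 572/18157 = 572/18157 + 21416*I*√17/5593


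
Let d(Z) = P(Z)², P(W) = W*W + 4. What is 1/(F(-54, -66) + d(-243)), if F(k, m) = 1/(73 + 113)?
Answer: 186/648629766475 ≈ 2.8676e-10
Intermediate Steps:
F(k, m) = 1/186
P(W) = 4 + W² (P(W) = W² + 4 = 4 + W²)
d(Z) = (4 + Z²)²
1/(F(-54, -66) + d(-243)) = 1/(1/186 + (4 + (-243)²)²) = 1/(1/186 + (4 + 59049)²) = 1/(1/186 + 59053²) = 1/(1/186 + 3487256809) = 1/(648629766475/186) = 186/648629766475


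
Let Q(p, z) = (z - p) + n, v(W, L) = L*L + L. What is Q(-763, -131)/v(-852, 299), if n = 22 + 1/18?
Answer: 11773/1614600 ≈ 0.0072916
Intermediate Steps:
v(W, L) = L + L² (v(W, L) = L² + L = L + L²)
n = 397/18 (n = 22 + 1/18 = 397/18 ≈ 22.056)
Q(p, z) = 397/18 + z - p (Q(p, z) = (z - p) + 397/18 = 397/18 + z - p)
Q(-763, -131)/v(-852, 299) = (397/18 - 131 - 1*(-763))/((299*(1 + 299))) = (397/18 - 131 + 763)/((299*300)) = (11773/18)/89700 = (11773/18)*(1/89700) = 11773/1614600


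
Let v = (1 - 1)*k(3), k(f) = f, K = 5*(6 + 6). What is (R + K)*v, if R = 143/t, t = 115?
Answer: 0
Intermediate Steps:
K = 60 (K = 5*12 = 60)
R = 143/115 ≈ 1.2435
v = 0 (v = (1 - 1)*3 = 0*3 = 0)
(R + K)*v = (143/115 + 60)*0 = (7043/115)*0 = 0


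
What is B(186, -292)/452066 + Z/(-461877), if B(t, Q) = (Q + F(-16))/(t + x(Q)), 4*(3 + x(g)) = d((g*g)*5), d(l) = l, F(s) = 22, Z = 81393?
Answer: -50363404579378/285794816242897 ≈ -0.17622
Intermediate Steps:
x(g) = -3 + 5*g²/4 (x(g) = -3 + ((g*g)*5)/4 = -3 + (g²*5)/4 = -3 + (5*g²)/4 = -3 + 5*g²/4)
B(t, Q) = (22 + Q)/(-3 + t + 5*Q²/4) (B(t, Q) = (Q + 22)/(t + (-3 + 5*Q²/4)) = (22 + Q)/(-3 + t + 5*Q²/4))
B(186, -292)/452066 + Z/(-461877) = (4*(22 - 292)/(-12 + 4*186 + 5*(-292)²))/452066 + 81393/(-461877) = (4*(-270)/(-12 + 744 + 5*85264))*(1/452066) + 81393*(-1/461877) = (4*(-270)/(-12 + 744 + 426320))*(1/452066) - 2087/11843 = (4*(-270)/427052)*(1/452066) - 2087/11843 = (4*(1/427052)*(-270))*(1/452066) - 2087/11843 = -270/106763*1/452066 - 2087/11843 = -135/24131961179 - 2087/11843 = -50363404579378/285794816242897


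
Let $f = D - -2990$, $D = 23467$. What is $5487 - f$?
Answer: $-20970$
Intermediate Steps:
$f = 26457$ ($f = 23467 - -2990 = 23467 + 2990 = 26457$)
$5487 - f = 5487 - 26457 = -20970$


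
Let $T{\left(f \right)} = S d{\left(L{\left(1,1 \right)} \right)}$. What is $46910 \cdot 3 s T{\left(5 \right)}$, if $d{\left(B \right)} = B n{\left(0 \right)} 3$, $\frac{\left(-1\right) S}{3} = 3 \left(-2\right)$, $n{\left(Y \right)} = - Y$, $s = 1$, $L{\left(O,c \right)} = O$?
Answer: $0$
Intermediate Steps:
$S = 18$ ($S = - 3 \cdot 3 \left(-2\right) = \left(-3\right) \left(-6\right) = 18$)
$d{\left(B \right)} = 0$ ($d{\left(B \right)} = B \left(\left(-1\right) 0\right) 3 = B 0 \cdot 3 = 0 \cdot 3 = 0$)
$T{\left(f \right)} = 0$ ($T{\left(f \right)} = 18 \cdot 0 = 0$)
$46910 \cdot 3 s T{\left(5 \right)} = 46910 \cdot 3 \cdot 1 \cdot 0 = 46910 \cdot 3 \cdot 0 = 46910 \cdot 0 = 0$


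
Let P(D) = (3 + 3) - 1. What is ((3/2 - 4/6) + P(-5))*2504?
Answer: 43820/3 ≈ 14607.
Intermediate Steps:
P(D) = 5 (P(D) = 6 - 1 = 5)
((3/2 - 4/6) + P(-5))*2504 = ((3/2 - 4/6) + 5)*2504 = ((3*(1/2) - 4*1/6) + 5)*2504 = ((3/2 - 2/3) + 5)*2504 = (5/6 + 5)*2504 = (35/6)*2504 = 43820/3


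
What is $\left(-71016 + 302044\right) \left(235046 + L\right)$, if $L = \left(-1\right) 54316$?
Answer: $41753690440$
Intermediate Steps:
$L = -54316$
$\left(-71016 + 302044\right) \left(235046 + L\right) = \left(-71016 + 302044\right) \left(235046 - 54316\right) = 231028 \cdot 180730 = 41753690440$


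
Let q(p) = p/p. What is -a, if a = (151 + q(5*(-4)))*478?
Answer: -72656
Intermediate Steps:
q(p) = 1
a = 72656 (a = (151 + 1)*478 = 152*478 = 72656)
-a = -1*72656 = -72656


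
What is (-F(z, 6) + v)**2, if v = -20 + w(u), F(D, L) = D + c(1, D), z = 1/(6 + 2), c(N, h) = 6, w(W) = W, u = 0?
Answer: 43681/64 ≈ 682.52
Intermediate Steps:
z = 1/8 ≈ 0.12500
F(D, L) = 6 + D (F(D, L) = D + 6 = 6 + D)
v = -20 (v = -20 + 0 = -20)
(-F(z, 6) + v)**2 = (-(6 + 1/8) - 20)**2 = (-1*49/8 - 20)**2 = (-49/8 - 20)**2 = (-209/8)**2 = 43681/64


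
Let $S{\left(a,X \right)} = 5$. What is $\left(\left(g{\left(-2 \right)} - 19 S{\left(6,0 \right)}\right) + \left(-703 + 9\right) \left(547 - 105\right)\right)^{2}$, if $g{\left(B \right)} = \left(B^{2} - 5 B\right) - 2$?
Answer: $94145262561$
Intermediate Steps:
$g{\left(B \right)} = -2 + B^{2} - 5 B$
$\left(\left(g{\left(-2 \right)} - 19 S{\left(6,0 \right)}\right) + \left(-703 + 9\right) \left(547 - 105\right)\right)^{2} = \left(\left(\left(-2 + \left(-2\right)^{2} - -10\right) - 95\right) + \left(-703 + 9\right) \left(547 - 105\right)\right)^{2} = \left(\left(\left(-2 + 4 + 10\right) - 95\right) - 306748\right)^{2} = \left(\left(12 - 95\right) - 306748\right)^{2} = \left(-83 - 306748\right)^{2} = \left(-306831\right)^{2} = 94145262561$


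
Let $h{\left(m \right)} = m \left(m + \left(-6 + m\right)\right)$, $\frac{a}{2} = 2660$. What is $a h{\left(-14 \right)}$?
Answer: $2532320$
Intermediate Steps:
$a = 5320$ ($a = 2 \cdot 2660 = 5320$)
$h{\left(m \right)} = m \left(-6 + 2 m\right)$
$a h{\left(-14 \right)} = 5320 \cdot 2 \left(-14\right) \left(-3 - 14\right) = 5320 \cdot 2 \left(-14\right) \left(-17\right) = 5320 \cdot 476 = 2532320$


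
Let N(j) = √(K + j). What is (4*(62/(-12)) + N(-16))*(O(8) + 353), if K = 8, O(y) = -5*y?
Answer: -19406/3 + 626*I*√2 ≈ -6468.7 + 885.3*I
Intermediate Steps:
N(j) = √(8 + j)
(4*(62/(-12)) + N(-16))*(O(8) + 353) = (4*(62/(-12)) + √(8 - 16))*(-5*8 + 353) = (4*(62*(-1/12)) + √(-8))*(-40 + 353) = (4*(-31/6) + 2*I*√2)*313 = (-62/3 + 2*I*√2)*313 = -19406/3 + 626*I*√2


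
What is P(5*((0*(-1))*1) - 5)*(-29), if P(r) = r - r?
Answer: 0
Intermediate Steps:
P(r) = 0
P(5*((0*(-1))*1) - 5)*(-29) = 0*(-29) = 0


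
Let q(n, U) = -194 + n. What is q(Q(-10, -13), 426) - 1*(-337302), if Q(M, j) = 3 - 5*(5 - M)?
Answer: 337036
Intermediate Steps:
Q(M, j) = -22 + 5*M (Q(M, j) = 3 + (-25 + 5*M) = -22 + 5*M)
q(Q(-10, -13), 426) - 1*(-337302) = (-194 + (-22 + 5*(-10))) - 1*(-337302) = (-194 + (-22 - 50)) + 337302 = (-194 - 72) + 337302 = -266 + 337302 = 337036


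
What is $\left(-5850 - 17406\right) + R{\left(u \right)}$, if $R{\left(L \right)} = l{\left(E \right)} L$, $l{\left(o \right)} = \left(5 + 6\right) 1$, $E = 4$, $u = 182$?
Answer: $-21254$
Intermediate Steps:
$l{\left(o \right)} = 11$ ($l{\left(o \right)} = 11 \cdot 1 = 11$)
$R{\left(L \right)} = 11 L$
$\left(-5850 - 17406\right) + R{\left(u \right)} = \left(-5850 - 17406\right) + 11 \cdot 182 = -23256 + 2002 = -21254$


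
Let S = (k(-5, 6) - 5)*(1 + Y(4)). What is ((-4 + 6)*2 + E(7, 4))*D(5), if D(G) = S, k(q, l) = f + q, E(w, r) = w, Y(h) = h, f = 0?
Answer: -550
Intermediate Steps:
k(q, l) = q (k(q, l) = 0 + q = q)
S = -50 (S = (-5 - 5)*(1 + 4) = -10*5 = -50)
D(G) = -50
((-4 + 6)*2 + E(7, 4))*D(5) = ((-4 + 6)*2 + 7)*(-50) = (2*2 + 7)*(-50) = (4 + 7)*(-50) = 11*(-50) = -550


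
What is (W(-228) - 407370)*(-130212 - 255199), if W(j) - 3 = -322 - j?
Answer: 157039951471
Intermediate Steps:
W(j) = -319 - j (W(j) = 3 + (-322 - j) = -319 - j)
(W(-228) - 407370)*(-130212 - 255199) = ((-319 - 1*(-228)) - 407370)*(-130212 - 255199) = ((-319 + 228) - 407370)*(-385411) = (-91 - 407370)*(-385411) = -407461*(-385411) = 157039951471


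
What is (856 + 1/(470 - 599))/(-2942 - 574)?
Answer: -110423/453564 ≈ -0.24346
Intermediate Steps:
(856 + 1/(470 - 599))/(-2942 - 574) = (856 + 1/(-129))/(-3516) = (856 - 1/129)*(-1/3516) = (110423/129)*(-1/3516) = -110423/453564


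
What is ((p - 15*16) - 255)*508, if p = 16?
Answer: -243332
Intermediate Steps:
((p - 15*16) - 255)*508 = ((16 - 15*16) - 255)*508 = ((16 - 240) - 255)*508 = (-224 - 255)*508 = -479*508 = -243332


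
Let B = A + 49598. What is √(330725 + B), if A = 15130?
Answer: √395453 ≈ 628.85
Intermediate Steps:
B = 64728 (B = 15130 + 49598 = 64728)
√(330725 + B) = √(330725 + 64728) = √395453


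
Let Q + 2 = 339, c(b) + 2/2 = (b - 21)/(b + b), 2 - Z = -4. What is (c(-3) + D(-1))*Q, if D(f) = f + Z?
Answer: 2696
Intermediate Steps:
Z = 6 (Z = 2 - 1*(-4) = 2 + 4 = 6)
D(f) = 6 + f (D(f) = f + 6 = 6 + f)
c(b) = -1 + (-21 + b)/(2*b) (c(b) = -1 + (b - 21)/(b + b) = -1 + (-21 + b)/((2*b)) = -1 + (-21 + b)*(1/(2*b)) = -1 + (-21 + b)/(2*b))
Q = 337 (Q = -2 + 339 = 337)
(c(-3) + D(-1))*Q = ((½)*(-21 - 1*(-3))/(-3) + (6 - 1))*337 = ((½)*(-⅓)*(-21 + 3) + 5)*337 = ((½)*(-⅓)*(-18) + 5)*337 = (3 + 5)*337 = 8*337 = 2696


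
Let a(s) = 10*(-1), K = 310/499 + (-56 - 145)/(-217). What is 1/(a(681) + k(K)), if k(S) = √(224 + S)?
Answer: 1082830/13594661 + √2644591485963/13594661 ≈ 0.19927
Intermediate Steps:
K = 167569/108283 (K = 310*(1/499) - 201*(-1/217) = 310/499 + 201/217 = 167569/108283 ≈ 1.5475)
a(s) = -10
1/(a(681) + k(K)) = 1/(-10 + √(224 + 167569/108283)) = 1/(-10 + √(24422961/108283)) = 1/(-10 + √2644591485963/108283)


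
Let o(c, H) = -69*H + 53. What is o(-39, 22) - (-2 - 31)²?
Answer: -2554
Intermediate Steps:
o(c, H) = 53 - 69*H
o(-39, 22) - (-2 - 31)² = (53 - 69*22) - (-2 - 31)² = (53 - 1518) - 1*(-33)² = -1465 - 1*1089 = -1465 - 1089 = -2554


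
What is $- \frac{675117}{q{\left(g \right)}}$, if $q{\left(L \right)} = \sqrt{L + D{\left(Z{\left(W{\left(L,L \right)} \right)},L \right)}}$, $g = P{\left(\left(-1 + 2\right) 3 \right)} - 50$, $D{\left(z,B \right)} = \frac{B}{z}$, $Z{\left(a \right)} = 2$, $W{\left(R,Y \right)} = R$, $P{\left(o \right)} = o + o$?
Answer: $\frac{225039 i \sqrt{66}}{22} \approx 83101.0 i$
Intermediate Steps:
$P{\left(o \right)} = 2 o$
$g = -44$ ($g = 2 \left(-1 + 2\right) 3 - 50 = 2 \cdot 1 \cdot 3 - 50 = 2 \cdot 3 - 50 = 6 - 50 = -44$)
$q{\left(L \right)} = \frac{\sqrt{6} \sqrt{L}}{2}$ ($q{\left(L \right)} = \sqrt{L + \frac{L}{2}} = \sqrt{\frac{3 L}{2}} = \frac{\sqrt{6} \sqrt{L}}{2}$)
$- \frac{675117}{q{\left(g \right)}} = - \frac{675117}{\frac{1}{2} \sqrt{6} \sqrt{-44}} = - \frac{675117}{\frac{1}{2} \sqrt{6} \cdot 2 i \sqrt{11}} = - \frac{675117}{i \sqrt{66}} = - 675117 \left(- \frac{i \sqrt{66}}{66}\right) = \frac{225039 i \sqrt{66}}{22}$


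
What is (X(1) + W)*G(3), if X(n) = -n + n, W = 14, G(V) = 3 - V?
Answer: 0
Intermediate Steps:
X(n) = 0
(X(1) + W)*G(3) = (0 + 14)*(3 - 1*3) = 14*(3 - 3) = 14*0 = 0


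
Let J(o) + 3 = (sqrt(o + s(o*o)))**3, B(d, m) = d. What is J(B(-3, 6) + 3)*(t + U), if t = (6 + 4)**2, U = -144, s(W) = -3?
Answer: 132 + 132*I*sqrt(3) ≈ 132.0 + 228.63*I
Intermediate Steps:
t = 100 (t = 10**2 = 100)
J(o) = -3 + (-3 + o)**(3/2) (J(o) = -3 + (sqrt(o - 3))**3 = -3 + (sqrt(-3 + o))**3 = -3 + (-3 + o)**(3/2))
J(B(-3, 6) + 3)*(t + U) = (-3 + (-3 + (-3 + 3))**(3/2))*(100 - 144) = (-3 + (-3 + 0)**(3/2))*(-44) = (-3 + (-3)**(3/2))*(-44) = (-3 - 3*I*sqrt(3))*(-44) = 132 + 132*I*sqrt(3)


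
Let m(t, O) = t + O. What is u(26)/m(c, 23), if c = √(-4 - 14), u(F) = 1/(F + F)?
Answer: 23/28444 - 3*I*√2/28444 ≈ 0.00080861 - 0.00014916*I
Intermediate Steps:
u(F) = 1/(2*F)
c = 3*I*√2 (c = √(-18) = 3*I*√2 ≈ 4.2426*I)
m(t, O) = O + t
u(26)/m(c, 23) = ((½)/26)/(23 + 3*I*√2) = ((½)*(1/26))/(23 + 3*I*√2) = 1/(52*(23 + 3*I*√2))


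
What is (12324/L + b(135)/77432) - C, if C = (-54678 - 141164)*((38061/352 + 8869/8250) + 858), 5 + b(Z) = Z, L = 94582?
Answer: 5722375280724395496851/30210152874000 ≈ 1.8942e+8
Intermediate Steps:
b(Z) = -5 + Z
C = -12501650350459/66000 (C = -195842*((38061*(1/352) + 8869*(1/8250)) + 858) = -195842*((38061/352 + 8869/8250) + 858) = -195842*(14414779/132000 + 858) = -195842*127670779/132000 = -12501650350459/66000 ≈ -1.8942e+8)
(12324/L + b(135)/77432) - C = (12324/94582 + (-5 + 135)/77432) - 1*(-12501650350459/66000) = (12324*(1/94582) + 130*(1/77432)) + 12501650350459/66000 = (6162/47291 + 65/38716) + 12501650350459/66000 = 241641907/1830918356 + 12501650350459/66000 = 5722375280724395496851/30210152874000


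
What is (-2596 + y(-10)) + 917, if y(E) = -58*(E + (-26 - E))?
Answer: -171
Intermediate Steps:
y(E) = 1508 (y(E) = -58*(-26) = 1508)
(-2596 + y(-10)) + 917 = (-2596 + 1508) + 917 = -1088 + 917 = -171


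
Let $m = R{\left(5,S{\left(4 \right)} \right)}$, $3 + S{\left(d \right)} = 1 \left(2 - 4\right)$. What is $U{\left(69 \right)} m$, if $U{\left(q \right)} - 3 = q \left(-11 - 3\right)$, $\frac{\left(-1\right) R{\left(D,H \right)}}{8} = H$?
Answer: $-38520$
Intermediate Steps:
$S{\left(d \right)} = -5$ ($S{\left(d \right)} = -3 + 1 \left(2 - 4\right) = -3 + 1 \left(-2\right) = -3 - 2 = -5$)
$R{\left(D,H \right)} = - 8 H$
$m = 40$ ($m = \left(-8\right) \left(-5\right) = 40$)
$U{\left(q \right)} = 3 - 14 q$ ($U{\left(q \right)} = 3 + q \left(-11 - 3\right) = 3 + q \left(-14\right) = 3 - 14 q$)
$U{\left(69 \right)} m = \left(3 - 966\right) 40 = \left(-963\right) 40 = -38520$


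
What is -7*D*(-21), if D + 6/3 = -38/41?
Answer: -17640/41 ≈ -430.24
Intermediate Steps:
D = -120/41 (D = -2 - 38/41 = -120/41 ≈ -2.9268)
-7*D*(-21) = -7*(-120/41)*(-21) = (840/41)*(-21) = -17640/41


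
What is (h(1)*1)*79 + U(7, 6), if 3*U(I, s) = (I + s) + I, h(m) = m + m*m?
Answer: 494/3 ≈ 164.67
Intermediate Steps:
h(m) = m + m**2
U(I, s) = s/3 + 2*I/3 (U(I, s) = ((I + s) + I)/3 = (s + 2*I)/3 = s/3 + 2*I/3)
(h(1)*1)*79 + U(7, 6) = ((1*(1 + 1))*1)*79 + ((1/3)*6 + (2/3)*7) = ((1*2)*1)*79 + (2 + 14/3) = (2*1)*79 + 20/3 = 2*79 + 20/3 = 158 + 20/3 = 494/3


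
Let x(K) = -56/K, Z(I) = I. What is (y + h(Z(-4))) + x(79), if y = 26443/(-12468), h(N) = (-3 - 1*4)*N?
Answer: 24792011/984972 ≈ 25.170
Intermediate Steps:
h(N) = -7*N (h(N) = (-3 - 4)*N = -7*N)
y = -26443/12468 (y = 26443*(-1/12468) = -26443/12468 ≈ -2.1209)
(y + h(Z(-4))) + x(79) = (-26443/12468 - 7*(-4)) - 56/79 = (-26443/12468 + 28) - 56*1/79 = 322661/12468 - 56/79 = 24792011/984972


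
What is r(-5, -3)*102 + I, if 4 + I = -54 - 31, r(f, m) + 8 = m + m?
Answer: -1517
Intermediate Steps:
r(f, m) = -8 + 2*m (r(f, m) = -8 + (m + m) = -8 + 2*m)
I = -89 (I = -4 + (-54 - 31) = -4 - 85 = -89)
r(-5, -3)*102 + I = (-8 + 2*(-3))*102 - 89 = (-8 - 6)*102 - 89 = -14*102 - 89 = -1428 - 89 = -1517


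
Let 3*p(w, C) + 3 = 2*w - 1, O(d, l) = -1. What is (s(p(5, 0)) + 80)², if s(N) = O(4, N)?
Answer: 6241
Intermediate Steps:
p(w, C) = -4/3 + 2*w/3 (p(w, C) = -1 + (2*w - 1)/3 = -1 + (-1 + 2*w)/3 = -1 + (-⅓ + 2*w/3) = -4/3 + 2*w/3)
s(N) = -1
(s(p(5, 0)) + 80)² = (-1 + 80)² = 79² = 6241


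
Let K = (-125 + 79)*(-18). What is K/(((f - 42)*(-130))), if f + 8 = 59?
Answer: -46/65 ≈ -0.70769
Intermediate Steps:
f = 51 (f = -8 + 59 = 51)
K = 828 (K = -46*(-18) = 828)
K/(((f - 42)*(-130))) = 828/(((51 - 42)*(-130))) = 828/((9*(-130))) = 828/(-1170) = 828*(-1/1170) = -46/65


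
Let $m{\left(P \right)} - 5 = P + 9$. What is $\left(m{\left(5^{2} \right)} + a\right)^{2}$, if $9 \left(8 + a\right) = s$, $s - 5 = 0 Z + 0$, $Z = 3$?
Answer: $\frac{80656}{81} \approx 995.75$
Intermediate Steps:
$s = 5$ ($s = 5 + \left(0 \cdot 3 + 0\right) = 5 + \left(0 + 0\right) = 5 + 0 = 5$)
$m{\left(P \right)} = 14 + P$ ($m{\left(P \right)} = 5 + \left(P + 9\right) = 5 + \left(9 + P\right) = 14 + P$)
$a = - \frac{67}{9}$ ($a = -8 + \frac{1}{9} \cdot 5 = -8 + \frac{5}{9} = - \frac{67}{9} \approx -7.4444$)
$\left(m{\left(5^{2} \right)} + a\right)^{2} = \left(\left(14 + 5^{2}\right) - \frac{67}{9}\right)^{2} = \left(\left(14 + 25\right) - \frac{67}{9}\right)^{2} = \left(39 - \frac{67}{9}\right)^{2} = \left(\frac{284}{9}\right)^{2} = \frac{80656}{81}$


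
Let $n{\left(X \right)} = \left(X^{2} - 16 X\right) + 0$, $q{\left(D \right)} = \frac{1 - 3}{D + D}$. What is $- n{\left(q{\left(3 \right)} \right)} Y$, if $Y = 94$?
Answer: $- \frac{4606}{9} \approx -511.78$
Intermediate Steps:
$q{\left(D \right)} = - \frac{1}{D}$ ($q{\left(D \right)} = - \frac{2}{2 D} = - 2 \frac{1}{2 D} = - \frac{1}{D}$)
$n{\left(X \right)} = X^{2} - 16 X$
$- n{\left(q{\left(3 \right)} \right)} Y = - - \frac{1}{3} \left(-16 - \frac{1}{3}\right) 94 = - \left(-1\right) \frac{1}{3} \left(-16 - \frac{1}{3}\right) 94 = - \frac{\left(-1\right) \left(-16 - \frac{1}{3}\right)}{3} \cdot 94 = - \frac{\left(-1\right) \left(-49\right)}{3 \cdot 3} \cdot 94 = \left(-1\right) \frac{49}{9} \cdot 94 = \left(- \frac{49}{9}\right) 94 = - \frac{4606}{9}$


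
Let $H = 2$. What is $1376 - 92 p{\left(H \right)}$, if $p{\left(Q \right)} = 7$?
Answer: $732$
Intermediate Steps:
$1376 - 92 p{\left(H \right)} = 1376 - 92 \cdot 7 = 1376 - 644 = 732$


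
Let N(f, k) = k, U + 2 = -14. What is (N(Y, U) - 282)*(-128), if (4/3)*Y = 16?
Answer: 38144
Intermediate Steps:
U = -16 (U = -2 - 14 = -16)
Y = 12 (Y = (¾)*16 = 12)
(N(Y, U) - 282)*(-128) = (-16 - 282)*(-128) = -298*(-128) = 38144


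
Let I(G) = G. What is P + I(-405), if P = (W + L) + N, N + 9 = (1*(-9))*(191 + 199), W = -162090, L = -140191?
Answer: -306205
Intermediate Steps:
N = -3519 (N = -9 + (1*(-9))*(191 + 199) = -9 - 9*390 = -9 - 3510 = -3519)
P = -305800 (P = (-162090 - 140191) - 3519 = -302281 - 3519 = -305800)
P + I(-405) = -305800 - 405 = -306205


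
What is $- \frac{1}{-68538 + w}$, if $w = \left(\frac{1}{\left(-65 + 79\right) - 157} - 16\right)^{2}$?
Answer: $\frac{20449}{1396294041} \approx 1.4645 \cdot 10^{-5}$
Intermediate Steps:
$w = \frac{5239521}{20449}$ ($w = \left(\frac{1}{14 - 157} - 16\right)^{2} = \left(\frac{1}{-143} - 16\right)^{2} = \left(- \frac{1}{143} - 16\right)^{2} = \left(- \frac{2289}{143}\right)^{2} = \frac{5239521}{20449} \approx 256.22$)
$- \frac{1}{-68538 + w} = - \frac{1}{-68538 + \frac{5239521}{20449}} = - \frac{1}{- \frac{1396294041}{20449}} = \left(-1\right) \left(- \frac{20449}{1396294041}\right) = \frac{20449}{1396294041}$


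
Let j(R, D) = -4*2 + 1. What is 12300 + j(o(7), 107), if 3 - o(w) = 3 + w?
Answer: 12293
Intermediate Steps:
o(w) = -w (o(w) = 3 - (3 + w) = 3 + (-3 - w) = -w)
j(R, D) = -7 (j(R, D) = -8 + 1 = -7)
12300 + j(o(7), 107) = 12300 - 7 = 12293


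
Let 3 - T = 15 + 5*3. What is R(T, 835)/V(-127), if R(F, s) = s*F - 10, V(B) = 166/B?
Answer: 2864485/166 ≈ 17256.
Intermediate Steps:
T = -27 (T = 3 - (15 + 5*3) = 3 - (15 + 15) = 3 - 1*30 = 3 - 30 = -27)
R(F, s) = -10 + F*s (R(F, s) = F*s - 10 = -10 + F*s)
R(T, 835)/V(-127) = (-10 - 27*835)/((166/(-127))) = (-10 - 22545)/((166*(-1/127))) = -22555/(-166/127) = -22555*(-127/166) = 2864485/166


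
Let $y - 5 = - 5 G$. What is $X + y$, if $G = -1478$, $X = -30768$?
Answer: $-23373$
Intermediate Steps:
$y = 7395$ ($y = 5 - -7390 = 5 + 7390 = 7395$)
$X + y = -30768 + 7395 = -23373$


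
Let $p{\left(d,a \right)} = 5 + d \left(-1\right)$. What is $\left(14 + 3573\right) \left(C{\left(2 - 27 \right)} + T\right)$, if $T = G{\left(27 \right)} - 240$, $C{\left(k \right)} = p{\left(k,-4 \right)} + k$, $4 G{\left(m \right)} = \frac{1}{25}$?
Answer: $- \frac{84290913}{100} \approx -8.4291 \cdot 10^{5}$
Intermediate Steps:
$G{\left(m \right)} = \frac{1}{100}$ ($G{\left(m \right)} = \frac{1}{4 \cdot 25} = \frac{1}{4} \cdot \frac{1}{25} = \frac{1}{100}$)
$p{\left(d,a \right)} = 5 - d$
$C{\left(k \right)} = 5$ ($C{\left(k \right)} = \left(5 - k\right) + k = 5$)
$T = - \frac{23999}{100}$ ($T = \frac{1}{100} - 240 = - \frac{23999}{100} \approx -239.99$)
$\left(14 + 3573\right) \left(C{\left(2 - 27 \right)} + T\right) = \left(14 + 3573\right) \left(5 - \frac{23999}{100}\right) = 3587 \left(- \frac{23499}{100}\right) = - \frac{84290913}{100}$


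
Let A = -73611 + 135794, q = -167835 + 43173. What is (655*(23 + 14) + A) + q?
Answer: -38244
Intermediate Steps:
q = -124662
A = 62183
(655*(23 + 14) + A) + q = (655*(23 + 14) + 62183) - 124662 = (655*37 + 62183) - 124662 = (24235 + 62183) - 124662 = 86418 - 124662 = -38244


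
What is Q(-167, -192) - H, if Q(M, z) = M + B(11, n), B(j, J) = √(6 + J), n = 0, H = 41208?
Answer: -41375 + √6 ≈ -41373.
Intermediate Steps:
Q(M, z) = M + √6 (Q(M, z) = M + √(6 + 0) = M + √6)
Q(-167, -192) - H = (-167 + √6) - 1*41208 = (-167 + √6) - 41208 = -41375 + √6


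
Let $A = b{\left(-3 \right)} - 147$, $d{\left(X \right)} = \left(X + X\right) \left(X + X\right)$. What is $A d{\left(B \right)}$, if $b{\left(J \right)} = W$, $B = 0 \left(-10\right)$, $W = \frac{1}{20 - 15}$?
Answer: $0$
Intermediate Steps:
$W = \frac{1}{5} \approx 0.2$
$B = 0$
$b{\left(J \right)} = \frac{1}{5}$
$d{\left(X \right)} = 4 X^{2}$ ($d{\left(X \right)} = 2 X 2 X = 4 X^{2}$)
$A = - \frac{734}{5}$ ($A = \frac{1}{5} - 147 = - \frac{734}{5} \approx -146.8$)
$A d{\left(B \right)} = - \frac{734 \cdot 4 \cdot 0^{2}}{5} = - \frac{734 \cdot 4 \cdot 0}{5} = \left(- \frac{734}{5}\right) 0 = 0$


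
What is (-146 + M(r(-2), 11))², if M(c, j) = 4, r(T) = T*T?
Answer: 20164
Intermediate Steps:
r(T) = T²
(-146 + M(r(-2), 11))² = (-146 + 4)² = (-142)² = 20164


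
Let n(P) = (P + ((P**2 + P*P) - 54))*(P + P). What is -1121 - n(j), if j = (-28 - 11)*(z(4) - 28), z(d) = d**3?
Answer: 11066253871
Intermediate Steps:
j = -1404 (j = (-28 - 11)*(4**3 - 28) = -39*(64 - 28) = -39*36 = -1404)
n(P) = 2*P*(-54 + P + 2*P**2) (n(P) = (P + ((P**2 + P**2) - 54))*(2*P) = (P + (2*P**2 - 54))*(2*P) = (P + (-54 + 2*P**2))*(2*P) = (-54 + P + 2*P**2)*(2*P) = 2*P*(-54 + P + 2*P**2))
-1121 - n(j) = -1121 - 2*(-1404)*(-54 - 1404 + 2*(-1404)**2) = -1121 - 2*(-1404)*(-54 - 1404 + 2*1971216) = -1121 - 2*(-1404)*(-54 - 1404 + 3942432) = -1121 - 2*(-1404)*3940974 = -1121 - 1*(-11066254992) = -1121 + 11066254992 = 11066253871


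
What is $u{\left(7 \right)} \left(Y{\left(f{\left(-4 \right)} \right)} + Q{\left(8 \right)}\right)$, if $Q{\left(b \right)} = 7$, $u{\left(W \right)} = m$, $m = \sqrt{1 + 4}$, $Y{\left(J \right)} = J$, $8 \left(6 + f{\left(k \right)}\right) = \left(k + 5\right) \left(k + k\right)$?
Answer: $0$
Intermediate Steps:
$f{\left(k \right)} = -6 + \frac{k \left(5 + k\right)}{4}$ ($f{\left(k \right)} = -6 + \frac{\left(k + 5\right) \left(k + k\right)}{8} = -6 + \frac{\left(5 + k\right) 2 k}{8} = -6 + \frac{2 k \left(5 + k\right)}{8} = -6 + \frac{k \left(5 + k\right)}{4}$)
$m = \sqrt{5} \approx 2.2361$
$u{\left(W \right)} = \sqrt{5}$
$u{\left(7 \right)} \left(Y{\left(f{\left(-4 \right)} \right)} + Q{\left(8 \right)}\right) = \sqrt{5} \left(\left(-6 + \frac{\left(-4\right)^{2}}{4} + \frac{5}{4} \left(-4\right)\right) + 7\right) = \sqrt{5} \left(\left(-6 + \frac{1}{4} \cdot 16 - 5\right) + 7\right) = \sqrt{5} \left(\left(-6 + 4 - 5\right) + 7\right) = \sqrt{5} \left(-7 + 7\right) = \sqrt{5} \cdot 0 = 0$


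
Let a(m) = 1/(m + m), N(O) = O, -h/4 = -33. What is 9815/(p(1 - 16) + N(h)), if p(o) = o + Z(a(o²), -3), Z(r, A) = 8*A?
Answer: 9815/93 ≈ 105.54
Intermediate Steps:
h = 132 (h = -4*(-33) = 132)
a(m) = 1/(2*m)
p(o) = -24 + o (p(o) = o + 8*(-3) = o - 24 = -24 + o)
9815/(p(1 - 16) + N(h)) = 9815/((-24 + (1 - 16)) + 132) = 9815/((-24 - 15) + 132) = 9815/(-39 + 132) = 9815/93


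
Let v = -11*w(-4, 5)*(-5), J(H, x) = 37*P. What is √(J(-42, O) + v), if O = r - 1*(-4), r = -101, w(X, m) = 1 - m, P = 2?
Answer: I*√146 ≈ 12.083*I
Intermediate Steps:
O = -97 (O = -101 - 1*(-4) = -101 + 4 = -97)
J(H, x) = 74 (J(H, x) = 37*2 = 74)
v = -220 (v = -11*(1 - 1*5)*(-5) = -11*(1 - 5)*(-5) = -11*(-4)*(-5) = 44*(-5) = -220)
√(J(-42, O) + v) = √(74 - 220) = √(-146) = I*√146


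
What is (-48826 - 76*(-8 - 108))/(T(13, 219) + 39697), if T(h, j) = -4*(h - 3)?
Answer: -40010/39657 ≈ -1.0089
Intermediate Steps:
T(h, j) = 12 - 4*h (T(h, j) = -4*(-3 + h) = 12 - 4*h)
(-48826 - 76*(-8 - 108))/(T(13, 219) + 39697) = (-48826 - 76*(-8 - 108))/((12 - 4*13) + 39697) = (-48826 - 76*(-116))/((12 - 52) + 39697) = (-48826 + 8816)/(-40 + 39697) = -40010/39657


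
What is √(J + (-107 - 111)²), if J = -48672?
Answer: 2*I*√287 ≈ 33.882*I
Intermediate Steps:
√(J + (-107 - 111)²) = √(-48672 + (-107 - 111)²) = √(-48672 + (-218)²) = √(-48672 + 47524) = √(-1148) = 2*I*√287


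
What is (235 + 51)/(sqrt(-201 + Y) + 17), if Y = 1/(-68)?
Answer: 330616/33321 - 572*I*sqrt(232373)/33321 ≈ 9.9221 - 8.2751*I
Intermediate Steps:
Y = -1/68 ≈ -0.014706
(235 + 51)/(sqrt(-201 + Y) + 17) = (235 + 51)/(sqrt(-201 - 1/68) + 17) = 286/(sqrt(-13669/68) + 17) = 286/(I*sqrt(232373)/34 + 17) = 286/(17 + I*sqrt(232373)/34)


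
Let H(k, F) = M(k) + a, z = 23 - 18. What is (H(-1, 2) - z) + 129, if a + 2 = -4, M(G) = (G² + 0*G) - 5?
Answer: 114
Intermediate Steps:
M(G) = -5 + G² (M(G) = (G² + 0) - 5 = G² - 5 = -5 + G²)
z = 5
a = -6 (a = -2 - 4 = -6)
H(k, F) = -11 + k² (H(k, F) = (-5 + k²) - 6 = -11 + k²)
(H(-1, 2) - z) + 129 = ((-11 + (-1)²) - 1*5) + 129 = ((-11 + 1) - 5) + 129 = (-10 - 5) + 129 = -15 + 129 = 114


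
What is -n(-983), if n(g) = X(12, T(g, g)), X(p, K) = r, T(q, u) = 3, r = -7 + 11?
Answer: -4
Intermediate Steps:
r = 4
X(p, K) = 4
n(g) = 4
-n(-983) = -1*4 = -4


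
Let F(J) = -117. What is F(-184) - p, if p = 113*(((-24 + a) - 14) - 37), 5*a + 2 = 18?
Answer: 39982/5 ≈ 7996.4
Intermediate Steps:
a = 16/5 (a = -⅖ + (⅕)*18 = -⅖ + 18/5 = 16/5 ≈ 3.2000)
p = -40567/5 (p = 113*(((-24 + 16/5) - 14) - 37) = 113*((-104/5 - 14) - 37) = 113*(-174/5 - 37) = 113*(-359/5) = -40567/5 ≈ -8113.4)
F(-184) - p = -117 - 1*(-40567/5) = -117 + 40567/5 = 39982/5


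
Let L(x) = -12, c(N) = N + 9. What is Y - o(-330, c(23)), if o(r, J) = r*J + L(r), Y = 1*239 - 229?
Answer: 10582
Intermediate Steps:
c(N) = 9 + N
Y = 10 (Y = 239 - 229 = 10)
o(r, J) = -12 + J*r (o(r, J) = r*J - 12 = J*r - 12 = -12 + J*r)
Y - o(-330, c(23)) = 10 - (-12 + (9 + 23)*(-330)) = 10 - (-12 + 32*(-330)) = 10 - (-12 - 10560) = 10 - 1*(-10572) = 10 + 10572 = 10582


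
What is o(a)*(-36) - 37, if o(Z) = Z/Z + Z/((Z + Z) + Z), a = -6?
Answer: -85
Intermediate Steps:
o(Z) = 4/3 (o(Z) = 1 + Z/(2*Z + Z) = 1 + Z/((3*Z)) = 1 + Z*(1/(3*Z)) = 1 + ⅓ = 4/3)
o(a)*(-36) - 37 = (4/3)*(-36) - 37 = -48 - 37 = -85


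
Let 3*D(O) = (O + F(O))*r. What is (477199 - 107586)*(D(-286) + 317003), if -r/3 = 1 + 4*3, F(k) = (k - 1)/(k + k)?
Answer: 5215770563881/44 ≈ 1.1854e+11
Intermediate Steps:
F(k) = (-1 + k)/(2*k) (F(k) = (-1 + k)/((2*k)) = (-1 + k)*(1/(2*k)) = (-1 + k)/(2*k))
r = -39 (r = -3*(1 + 4*3) = -3*(1 + 12) = -3*13 = -39)
D(O) = -13*O - 13*(-1 + O)/(2*O) (D(O) = ((O + (-1 + O)/(2*O))*(-39))/3 = (-39*O - 39*(-1 + O)/(2*O))/3 = -13*O - 13*(-1 + O)/(2*O))
(477199 - 107586)*(D(-286) + 317003) = (477199 - 107586)*((-13/2 - 13*(-286) + (13/2)/(-286)) + 317003) = 369613*((-13/2 + 3718 + (13/2)*(-1/286)) + 317003) = 369613*((-13/2 + 3718 - 1/44) + 317003) = 369613*(163305/44 + 317003) = 369613*(14111437/44) = 5215770563881/44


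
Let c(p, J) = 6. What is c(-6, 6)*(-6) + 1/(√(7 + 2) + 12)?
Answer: -539/15 ≈ -35.933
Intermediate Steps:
c(-6, 6)*(-6) + 1/(√(7 + 2) + 12) = 6*(-6) + 1/(√(7 + 2) + 12) = -36 + 1/(√9 + 12) = -36 + 1/(3 + 12) = -36 + 1/15 = -539/15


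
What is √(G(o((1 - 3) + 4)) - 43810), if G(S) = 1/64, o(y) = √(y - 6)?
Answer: I*√2803839/8 ≈ 209.31*I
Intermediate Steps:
o(y) = √(-6 + y)
G(S) = 1/64
√(G(o((1 - 3) + 4)) - 43810) = √(1/64 - 43810) = √(-2803839/64) = I*√2803839/8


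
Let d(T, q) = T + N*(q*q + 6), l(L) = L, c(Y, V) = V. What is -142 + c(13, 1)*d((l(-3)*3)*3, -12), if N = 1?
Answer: -19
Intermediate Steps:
d(T, q) = 6 + T + q² (d(T, q) = T + 1*(q*q + 6) = T + 1*(q² + 6) = T + 1*(6 + q²) = T + (6 + q²) = 6 + T + q²)
-142 + c(13, 1)*d((l(-3)*3)*3, -12) = -142 + 1*(6 - 3*3*3 + (-12)²) = -142 + 1*(6 - 9*3 + 144) = -142 + 1*(6 - 27 + 144) = -142 + 1*123 = -142 + 123 = -19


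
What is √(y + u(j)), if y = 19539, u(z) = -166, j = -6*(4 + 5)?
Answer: √19373 ≈ 139.19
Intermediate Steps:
j = -54 (j = -6*9 = -54)
√(y + u(j)) = √(19539 - 166) = √19373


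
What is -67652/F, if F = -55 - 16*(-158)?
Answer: -67652/2473 ≈ -27.356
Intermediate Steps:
F = 2473 (F = -55 + 2528 = 2473)
-67652/F = -67652/2473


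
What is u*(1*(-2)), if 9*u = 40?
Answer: -80/9 ≈ -8.8889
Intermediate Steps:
u = 40/9 (u = (⅑)*40 = 40/9 ≈ 4.4444)
u*(1*(-2)) = 40*(1*(-2))/9 = (40/9)*(-2) = -80/9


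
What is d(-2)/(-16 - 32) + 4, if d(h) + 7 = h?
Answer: 67/16 ≈ 4.1875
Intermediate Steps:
d(h) = -7 + h
d(-2)/(-16 - 32) + 4 = (-7 - 2)/(-16 - 32) + 4 = -9/(-48) + 4 = -1/48*(-9) + 4 = 3/16 + 4 = 67/16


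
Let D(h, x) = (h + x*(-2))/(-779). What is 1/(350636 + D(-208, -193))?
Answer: 779/273145266 ≈ 2.8520e-6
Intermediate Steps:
D(h, x) = -h/779 + 2*x/779 (D(h, x) = (h - 2*x)*(-1/779) = -h/779 + 2*x/779)
1/(350636 + D(-208, -193)) = 1/(350636 + (-1/779*(-208) + (2/779)*(-193))) = 1/(350636 + (208/779 - 386/779)) = 1/(350636 - 178/779) = 1/(273145266/779) = 779/273145266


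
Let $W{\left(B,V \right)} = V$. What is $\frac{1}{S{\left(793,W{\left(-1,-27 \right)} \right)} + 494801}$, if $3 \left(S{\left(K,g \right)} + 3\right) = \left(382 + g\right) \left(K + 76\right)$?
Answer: $\frac{3}{1792889} \approx 1.6733 \cdot 10^{-6}$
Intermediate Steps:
$S{\left(K,g \right)} = -3 + \frac{\left(76 + K\right) \left(382 + g\right)}{3}$ ($S{\left(K,g \right)} = -3 + \frac{\left(382 + g\right) \left(K + 76\right)}{3} = -3 + \frac{\left(382 + g\right) \left(76 + K\right)}{3} = -3 + \frac{\left(76 + K\right) \left(382 + g\right)}{3}$)
$\frac{1}{S{\left(793,W{\left(-1,-27 \right)} \right)} + 494801} = \frac{1}{\left(\frac{29023}{3} + \frac{76}{3} \left(-27\right) + \frac{382}{3} \cdot 793 + \frac{1}{3} \cdot 793 \left(-27\right)\right) + 494801} = \frac{1}{\left(\frac{29023}{3} - 684 + \frac{302926}{3} - 7137\right) + 494801} = \frac{1}{\frac{308486}{3} + 494801} = \frac{1}{\frac{1792889}{3}} = \frac{3}{1792889}$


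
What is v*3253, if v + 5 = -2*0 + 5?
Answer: 0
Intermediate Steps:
v = 0 (v = -5 + (-2*0 + 5) = -5 + (0 + 5) = -5 + 5 = 0)
v*3253 = 0*3253 = 0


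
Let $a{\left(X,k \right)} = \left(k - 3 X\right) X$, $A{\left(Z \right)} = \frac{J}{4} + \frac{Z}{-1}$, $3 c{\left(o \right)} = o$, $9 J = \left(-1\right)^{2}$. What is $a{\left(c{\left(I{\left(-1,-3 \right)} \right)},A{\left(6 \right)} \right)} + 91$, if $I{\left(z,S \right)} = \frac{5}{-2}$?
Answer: $\frac{20281}{216} \approx 93.894$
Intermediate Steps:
$I{\left(z,S \right)} = - \frac{5}{2}$ ($I{\left(z,S \right)} = 5 \left(- \frac{1}{2}\right) = - \frac{5}{2}$)
$J = \frac{1}{9}$ ($J = \frac{\left(-1\right)^{2}}{9} = \frac{1}{9} \cdot 1 = \frac{1}{9} \approx 0.11111$)
$c{\left(o \right)} = \frac{o}{3}$
$A{\left(Z \right)} = \frac{1}{36} - Z$ ($A{\left(Z \right)} = \frac{1}{9 \cdot 4} + \frac{Z}{-1} = \frac{1}{9} \cdot \frac{1}{4} + Z \left(-1\right) = \frac{1}{36} - Z$)
$a{\left(X,k \right)} = X \left(k - 3 X\right)$
$a{\left(c{\left(I{\left(-1,-3 \right)} \right)},A{\left(6 \right)} \right)} + 91 = \frac{1}{3} \left(- \frac{5}{2}\right) \left(\left(\frac{1}{36} - 6\right) - 3 \cdot \frac{1}{3} \left(- \frac{5}{2}\right)\right) + 91 = - \frac{5 \left(\left(\frac{1}{36} - 6\right) - - \frac{5}{2}\right)}{6} + 91 = - \frac{5 \left(- \frac{215}{36} + \frac{5}{2}\right)}{6} + 91 = \left(- \frac{5}{6}\right) \left(- \frac{125}{36}\right) + 91 = \frac{625}{216} + 91 = \frac{20281}{216}$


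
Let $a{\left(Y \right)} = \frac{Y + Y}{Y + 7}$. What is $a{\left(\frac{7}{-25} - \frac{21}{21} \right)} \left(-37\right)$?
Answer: $\frac{2368}{143} \approx 16.559$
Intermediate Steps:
$a{\left(Y \right)} = \frac{2 Y}{7 + Y}$
$a{\left(\frac{7}{-25} - \frac{21}{21} \right)} \left(-37\right) = \frac{2 \left(\frac{7}{-25} - \frac{21}{21}\right)}{7 + \left(\frac{7}{-25} - \frac{21}{21}\right)} \left(-37\right) = \frac{2 \left(7 \left(- \frac{1}{25}\right) - 1\right)}{7 + \left(7 \left(- \frac{1}{25}\right) - 1\right)} \left(-37\right) = \frac{2 \left(- \frac{7}{25} - 1\right)}{7 - \frac{32}{25}} \left(-37\right) = 2 \left(- \frac{32}{25}\right) \frac{1}{7 - \frac{32}{25}} \left(-37\right) = 2 \left(- \frac{32}{25}\right) \frac{1}{\frac{143}{25}} \left(-37\right) = 2 \left(- \frac{32}{25}\right) \frac{25}{143} \left(-37\right) = \left(- \frac{64}{143}\right) \left(-37\right) = \frac{2368}{143}$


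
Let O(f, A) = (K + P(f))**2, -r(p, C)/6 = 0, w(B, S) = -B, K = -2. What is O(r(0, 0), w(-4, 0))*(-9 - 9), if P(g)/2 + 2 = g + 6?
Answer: -648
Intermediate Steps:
P(g) = 8 + 2*g (P(g) = -4 + 2*(g + 6) = -4 + 2*(6 + g) = -4 + (12 + 2*g) = 8 + 2*g)
r(p, C) = 0 (r(p, C) = -6*0 = 0)
O(f, A) = (6 + 2*f)**2 (O(f, A) = (-2 + (8 + 2*f))**2 = (6 + 2*f)**2)
O(r(0, 0), w(-4, 0))*(-9 - 9) = (4*(3 + 0)**2)*(-9 - 9) = (4*3**2)*(-18) = (4*9)*(-18) = 36*(-18) = -648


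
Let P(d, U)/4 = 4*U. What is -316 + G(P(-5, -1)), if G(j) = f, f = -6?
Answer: -322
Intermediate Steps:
P(d, U) = 16*U (P(d, U) = 4*(4*U) = 16*U)
G(j) = -6
-316 + G(P(-5, -1)) = -316 - 6 = -322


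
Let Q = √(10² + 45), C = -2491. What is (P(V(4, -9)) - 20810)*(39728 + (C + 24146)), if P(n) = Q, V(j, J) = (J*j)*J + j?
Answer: -1277380230 + 61383*√145 ≈ -1.2766e+9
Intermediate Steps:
V(j, J) = j + j*J² (V(j, J) = j*J² + j = j + j*J²)
Q = √145 (Q = √(100 + 45) = √145 ≈ 12.042)
P(n) = √145
(P(V(4, -9)) - 20810)*(39728 + (C + 24146)) = (√145 - 20810)*(39728 + (-2491 + 24146)) = (-20810 + √145)*(39728 + 21655) = (-20810 + √145)*61383 = -1277380230 + 61383*√145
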